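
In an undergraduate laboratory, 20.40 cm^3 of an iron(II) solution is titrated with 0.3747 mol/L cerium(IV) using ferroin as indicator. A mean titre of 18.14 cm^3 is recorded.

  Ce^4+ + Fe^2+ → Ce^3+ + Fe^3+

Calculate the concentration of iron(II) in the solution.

0.3332 mol/L

n(Ce4+) = 0.01814 L × 0.3747 mol/L = 6.797 × 10^-3 mol
n(Fe2+) = 6.797 × 10^-3 mol (1:1 mole ratio)
[Fe2+] = 6.797 × 10^-3 mol / 0.02040 L = 0.3332 mol/L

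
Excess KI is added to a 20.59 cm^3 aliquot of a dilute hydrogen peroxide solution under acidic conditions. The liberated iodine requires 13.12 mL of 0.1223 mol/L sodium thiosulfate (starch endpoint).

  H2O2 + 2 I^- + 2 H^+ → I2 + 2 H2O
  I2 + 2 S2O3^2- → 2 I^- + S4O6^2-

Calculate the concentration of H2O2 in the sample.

n(S2O3^2-) = 0.01312 × 0.1223 = 1.605 × 10^-3 mol
n(I2) = n(S2O3^2-)/2 = 8.023 × 10^-4 mol
n(H2O2) in the aliquot = 8.023 × 10^-4 mol (1:1 ratio)
[H2O2] = 8.023 × 10^-4 / 0.02059 = 0.03896 mol/L

0.03896 mol/L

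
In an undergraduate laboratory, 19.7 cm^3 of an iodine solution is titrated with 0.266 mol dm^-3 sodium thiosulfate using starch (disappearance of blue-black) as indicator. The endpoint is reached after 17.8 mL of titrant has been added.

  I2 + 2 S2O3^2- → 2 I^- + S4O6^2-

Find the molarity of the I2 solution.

0.120 mol/L

n(Na2S2O3) = 0.0178 L × 0.266 mol/L = 4.73 × 10^-3 mol
From the 1:2 mole ratio, n(I2) = 1/2 × 4.73 × 10^-3 = 2.37 × 10^-3 mol
[I2] = 2.37 × 10^-3 mol / 0.0197 L = 0.120 mol/L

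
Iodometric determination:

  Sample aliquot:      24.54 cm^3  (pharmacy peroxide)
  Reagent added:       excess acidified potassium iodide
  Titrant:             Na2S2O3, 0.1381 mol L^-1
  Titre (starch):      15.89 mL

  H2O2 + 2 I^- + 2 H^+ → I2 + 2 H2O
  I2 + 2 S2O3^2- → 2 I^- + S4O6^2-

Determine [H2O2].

0.04471 mol/L

n(S2O3^2-) = 0.01589 × 0.1381 = 2.194 × 10^-3 mol
n(I2) = n(S2O3^2-)/2 = 1.097 × 10^-3 mol
n(H2O2) in the aliquot = 1.097 × 10^-3 mol (1:1 ratio)
[H2O2] = 1.097 × 10^-3 / 0.02454 = 0.04471 mol/L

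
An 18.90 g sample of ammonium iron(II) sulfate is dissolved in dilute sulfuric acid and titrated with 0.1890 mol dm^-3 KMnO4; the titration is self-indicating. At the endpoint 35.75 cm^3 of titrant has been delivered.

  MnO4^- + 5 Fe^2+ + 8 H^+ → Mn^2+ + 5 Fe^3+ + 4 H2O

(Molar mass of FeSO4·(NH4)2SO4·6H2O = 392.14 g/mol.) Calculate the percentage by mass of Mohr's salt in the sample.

n(KMnO4) = 0.03575 L × 0.1890 mol/L = 6.757 × 10^-3 mol
From the 5:1 ratio, n(FeSO4·(NH4)2SO4·6H2O) = 5/1 × 6.757 × 10^-3 = 0.03378 mol
mass of FeSO4·(NH4)2SO4·6H2O = 0.03378 × 392.14 g/mol = 13.25 g
% FeSO4·(NH4)2SO4·6H2O = 13.25 / 18.90 × 100 = 70.10 %

70.10 %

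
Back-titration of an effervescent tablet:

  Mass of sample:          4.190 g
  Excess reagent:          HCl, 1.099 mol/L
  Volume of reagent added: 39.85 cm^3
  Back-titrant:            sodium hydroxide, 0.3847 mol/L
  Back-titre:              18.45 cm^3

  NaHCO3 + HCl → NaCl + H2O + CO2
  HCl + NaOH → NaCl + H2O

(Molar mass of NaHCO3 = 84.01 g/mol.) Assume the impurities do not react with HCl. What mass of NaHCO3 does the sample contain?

n(HCl) added = 0.03985 × 1.099 = 0.04380 mol
n(NaOH) used in back-titration = 0.01845 × 0.3847 = 7.098 × 10^-3 mol
n(HCl) left over = 7.098 × 10^-3 mol (1:1 ratio)
n(HCl) consumed by analyte = 0.04380 − 7.098 × 10^-3 = 0.03670 mol
n(NaHCO3) = 0.03670 mol (1:1 ratio)
mass of NaHCO3 = 0.03670 × 84.01 = 3.083 g

3.083 g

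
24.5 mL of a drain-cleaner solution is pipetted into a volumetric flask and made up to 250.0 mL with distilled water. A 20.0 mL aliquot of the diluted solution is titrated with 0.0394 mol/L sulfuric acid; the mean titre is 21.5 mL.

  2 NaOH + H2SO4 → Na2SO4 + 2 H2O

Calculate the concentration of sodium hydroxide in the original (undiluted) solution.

0.864 mol/L

n(H2SO4) = 0.0215 × 0.0394 = 8.47 × 10^-4 mol
From the 2:1 ratio, n(NaOH) in the aliquot = 2/1 × 8.47 × 10^-4 = 1.69 × 10^-3 mol
[NaOH]_dilute = 1.69 × 10^-3 / 0.0200 = 0.0847 mol/L
Dilution factor = 250.0 / 24.5 = 10.20
[NaOH]_stock = 0.0847 × 10.20 = 0.864 mol/L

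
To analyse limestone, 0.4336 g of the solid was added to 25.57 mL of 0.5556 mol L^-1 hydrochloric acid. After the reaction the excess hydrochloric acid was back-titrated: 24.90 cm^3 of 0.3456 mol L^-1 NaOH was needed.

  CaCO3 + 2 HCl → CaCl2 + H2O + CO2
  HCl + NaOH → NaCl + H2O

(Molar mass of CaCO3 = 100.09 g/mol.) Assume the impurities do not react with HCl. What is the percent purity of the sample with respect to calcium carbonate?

n(HCl) added = 0.02557 × 0.5556 = 0.01421 mol
n(NaOH) used in back-titration = 0.02490 × 0.3456 = 8.605 × 10^-3 mol
n(HCl) left over = 8.605 × 10^-3 mol (1:1 ratio)
n(HCl) consumed by analyte = 0.01421 − 8.605 × 10^-3 = 5.601 × 10^-3 mol
From the 1:2 ratio, n(CaCO3) = 1/2 × 5.601 × 10^-3 = 2.801 × 10^-3 mol
mass of CaCO3 = 2.801 × 10^-3 × 100.09 = 0.2803 g
% CaCO3 = 0.2803 / 0.4336 × 100 = 64.65 %

64.65 %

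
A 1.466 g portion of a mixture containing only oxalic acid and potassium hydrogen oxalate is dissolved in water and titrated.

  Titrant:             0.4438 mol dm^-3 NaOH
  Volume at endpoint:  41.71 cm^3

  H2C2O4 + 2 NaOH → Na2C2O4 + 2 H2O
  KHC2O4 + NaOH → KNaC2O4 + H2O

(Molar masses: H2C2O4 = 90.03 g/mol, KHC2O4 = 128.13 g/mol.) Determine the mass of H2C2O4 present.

0.4906 g

n(NaOH) = 0.04171 × 0.4438 = 0.01851 mol
Let x = n(H2C2O4), y = n(KHC2O4).
Titrant: 2x + 1y = 0.01851;  mass: 90.03x + 128.13y = 1.466
Solving, x = 5.449 × 10^-3 mol, y = 7.613 × 10^-3 mol
mass of H2C2O4 = 5.449 × 10^-3 × 90.03 = 0.4906 g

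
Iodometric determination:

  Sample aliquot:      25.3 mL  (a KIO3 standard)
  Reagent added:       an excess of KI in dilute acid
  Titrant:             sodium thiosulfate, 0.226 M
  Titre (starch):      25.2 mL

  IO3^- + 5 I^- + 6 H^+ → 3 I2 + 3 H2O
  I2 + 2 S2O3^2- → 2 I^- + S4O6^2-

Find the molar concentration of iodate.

0.0375 M

n(S2O3^2-) = 0.0252 × 0.226 = 5.70 × 10^-3 mol
n(I2) = n(S2O3^2-)/2 = 2.85 × 10^-3 mol
From the 1:3 ratio, n(IO3^-) in the aliquot = 1/3 × 2.85 × 10^-3 = 9.49 × 10^-4 mol
[IO3^-] = 9.49 × 10^-4 / 0.0253 = 0.0375 mol/L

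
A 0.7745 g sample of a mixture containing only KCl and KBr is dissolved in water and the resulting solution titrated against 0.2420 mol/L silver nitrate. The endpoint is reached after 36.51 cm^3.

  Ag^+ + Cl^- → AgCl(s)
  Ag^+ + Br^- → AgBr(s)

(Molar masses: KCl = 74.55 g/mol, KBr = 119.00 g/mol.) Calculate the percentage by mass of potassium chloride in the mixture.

n(AgNO3) = 0.03651 × 0.2420 = 8.835 × 10^-3 mol
Let x = n(KCl), y = n(KBr).
Titrant: 1x + 1y = 8.835 × 10^-3;  mass: 74.55x + 119.00y = 0.7745
Solving, x = 6.230 × 10^-3 mol, y = 2.606 × 10^-3 mol
mass of KCl = 6.230 × 10^-3 × 74.55 = 0.4644 g
% KCl = 0.4644 / 0.7745 × 100 = 59.97 %

59.97 %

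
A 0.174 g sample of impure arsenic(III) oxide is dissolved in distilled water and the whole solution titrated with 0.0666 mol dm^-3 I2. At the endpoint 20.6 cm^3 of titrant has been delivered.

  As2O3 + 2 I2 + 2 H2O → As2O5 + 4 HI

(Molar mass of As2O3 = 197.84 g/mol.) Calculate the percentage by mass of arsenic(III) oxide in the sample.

n(I2) = 0.0206 L × 0.0666 mol/L = 1.37 × 10^-3 mol
From the 1:2 ratio, n(As2O3) = 1/2 × 1.37 × 10^-3 = 6.86 × 10^-4 mol
mass of As2O3 = 6.86 × 10^-4 × 197.84 g/mol = 0.136 g
% As2O3 = 0.136 / 0.174 × 100 = 78.0 %

78.0 %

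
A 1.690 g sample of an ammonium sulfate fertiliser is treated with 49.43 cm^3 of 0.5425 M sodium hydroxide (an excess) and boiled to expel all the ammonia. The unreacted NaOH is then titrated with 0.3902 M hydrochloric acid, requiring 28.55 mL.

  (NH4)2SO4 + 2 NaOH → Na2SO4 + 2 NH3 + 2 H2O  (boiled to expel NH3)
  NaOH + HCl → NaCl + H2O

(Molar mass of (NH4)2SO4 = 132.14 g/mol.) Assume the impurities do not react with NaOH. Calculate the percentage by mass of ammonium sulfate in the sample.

61.28 %

n(NaOH) added = 0.04943 × 0.5425 = 0.02682 mol
n(HCl) used in back-titration = 0.02855 × 0.3902 = 0.01114 mol
n(NaOH) left over = 0.01114 mol (1:1 ratio)
n(NaOH) consumed by analyte = 0.02682 − 0.01114 = 0.01568 mol
From the 1:2 ratio, n((NH4)2SO4) = 1/2 × 0.01568 = 7.838 × 10^-3 mol
mass of (NH4)2SO4 = 7.838 × 10^-3 × 132.14 = 1.036 g
% (NH4)2SO4 = 1.036 / 1.690 × 100 = 61.28 %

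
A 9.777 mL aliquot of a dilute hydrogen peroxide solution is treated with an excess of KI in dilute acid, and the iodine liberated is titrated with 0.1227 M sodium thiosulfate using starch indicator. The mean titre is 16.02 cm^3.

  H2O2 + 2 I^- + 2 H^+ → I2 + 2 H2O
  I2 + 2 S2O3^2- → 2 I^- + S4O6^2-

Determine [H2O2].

n(S2O3^2-) = 0.01602 × 0.1227 = 1.966 × 10^-3 mol
n(I2) = n(S2O3^2-)/2 = 9.828 × 10^-4 mol
n(H2O2) in the aliquot = 9.828 × 10^-4 mol (1:1 ratio)
[H2O2] = 9.828 × 10^-4 / 0.009777 = 0.1005 mol/L

0.1005 M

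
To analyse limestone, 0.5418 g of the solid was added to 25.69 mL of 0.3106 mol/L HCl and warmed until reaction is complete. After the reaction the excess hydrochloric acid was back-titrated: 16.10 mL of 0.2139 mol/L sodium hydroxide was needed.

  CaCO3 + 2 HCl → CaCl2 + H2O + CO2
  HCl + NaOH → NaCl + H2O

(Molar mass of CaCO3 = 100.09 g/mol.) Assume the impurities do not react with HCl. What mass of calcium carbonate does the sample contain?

0.2270 g

n(HCl) added = 0.02569 × 0.3106 = 7.979 × 10^-3 mol
n(NaOH) used in back-titration = 0.01610 × 0.2139 = 3.444 × 10^-3 mol
n(HCl) left over = 3.444 × 10^-3 mol (1:1 ratio)
n(HCl) consumed by analyte = 7.979 × 10^-3 − 3.444 × 10^-3 = 4.536 × 10^-3 mol
From the 1:2 ratio, n(CaCO3) = 1/2 × 4.536 × 10^-3 = 2.268 × 10^-3 mol
mass of CaCO3 = 2.268 × 10^-3 × 100.09 = 0.2270 g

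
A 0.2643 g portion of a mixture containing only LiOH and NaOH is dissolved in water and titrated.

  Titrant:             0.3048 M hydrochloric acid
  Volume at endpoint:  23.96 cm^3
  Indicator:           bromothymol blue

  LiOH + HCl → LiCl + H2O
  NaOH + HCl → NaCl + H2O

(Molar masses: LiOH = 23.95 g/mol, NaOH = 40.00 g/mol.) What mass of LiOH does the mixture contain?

n(HCl) = 0.02396 × 0.3048 = 7.303 × 10^-3 mol
Let x = n(LiOH), y = n(NaOH).
Titrant: 1x + 1y = 7.303 × 10^-3;  mass: 23.95x + 40.00y = 0.2643
Solving, x = 1.733 × 10^-3 mol, y = 5.570 × 10^-3 mol
mass of LiOH = 1.733 × 10^-3 × 23.95 = 0.04151 g

0.04151 g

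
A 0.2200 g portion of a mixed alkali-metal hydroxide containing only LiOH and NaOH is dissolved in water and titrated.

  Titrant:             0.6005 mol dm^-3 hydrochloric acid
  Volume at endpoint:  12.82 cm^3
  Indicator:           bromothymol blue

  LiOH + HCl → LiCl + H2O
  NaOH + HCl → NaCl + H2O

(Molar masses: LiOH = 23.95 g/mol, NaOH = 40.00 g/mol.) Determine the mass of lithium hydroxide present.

0.1312 g

n(HCl) = 0.01282 × 0.6005 = 7.698 × 10^-3 mol
Let x = n(LiOH), y = n(NaOH).
Titrant: 1x + 1y = 7.698 × 10^-3;  mass: 23.95x + 40.00y = 0.2200
Solving, x = 5.479 × 10^-3 mol, y = 2.220 × 10^-3 mol
mass of LiOH = 5.479 × 10^-3 × 23.95 = 0.1312 g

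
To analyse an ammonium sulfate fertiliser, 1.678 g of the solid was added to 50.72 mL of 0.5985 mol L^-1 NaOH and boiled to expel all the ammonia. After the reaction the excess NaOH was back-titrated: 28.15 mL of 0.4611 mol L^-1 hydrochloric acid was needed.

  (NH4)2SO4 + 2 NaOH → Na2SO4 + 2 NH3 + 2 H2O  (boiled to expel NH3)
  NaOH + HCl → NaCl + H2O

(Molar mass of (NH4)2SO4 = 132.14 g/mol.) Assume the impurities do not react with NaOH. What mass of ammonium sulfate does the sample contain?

1.148 g

n(NaOH) added = 0.05072 × 0.5985 = 0.03036 mol
n(HCl) used in back-titration = 0.02815 × 0.4611 = 0.01298 mol
n(NaOH) left over = 0.01298 mol (1:1 ratio)
n(NaOH) consumed by analyte = 0.03036 − 0.01298 = 0.01738 mol
From the 1:2 ratio, n((NH4)2SO4) = 1/2 × 0.01738 = 8.688 × 10^-3 mol
mass of (NH4)2SO4 = 8.688 × 10^-3 × 132.14 = 1.148 g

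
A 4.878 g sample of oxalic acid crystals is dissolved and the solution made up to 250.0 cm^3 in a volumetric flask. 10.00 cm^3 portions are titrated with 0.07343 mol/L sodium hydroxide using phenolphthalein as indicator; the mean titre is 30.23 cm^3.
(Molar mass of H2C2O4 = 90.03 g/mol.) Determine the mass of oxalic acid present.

2.498 g

H2C2O4 + 2 NaOH → Na2C2O4 + 2 H2O
n(NaOH) per titration = 0.03023 × 0.07343 = 2.220 × 10^-3 mol
From the 1:2 ratio, n(H2C2O4) in each aliquot = 1/2 × 2.220 × 10^-3 = 1.110 × 10^-3 mol
n(H2C2O4) in the whole flask = 1.110 × 10^-3 × 250.0/10.00 = 0.02775 mol
mass of H2C2O4 = 0.02775 × 90.03 = 2.498 g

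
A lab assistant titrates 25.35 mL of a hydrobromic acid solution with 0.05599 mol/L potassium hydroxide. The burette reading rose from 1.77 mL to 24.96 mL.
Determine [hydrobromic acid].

0.05122 mol/L

HBr + KOH → KBr + H2O
n(KOH) = 0.02319 L × 0.05599 mol/L = 1.298 × 10^-3 mol
n(HBr) = 1.298 × 10^-3 mol (1:1 mole ratio)
[HBr] = 1.298 × 10^-3 mol / 0.02535 L = 0.05122 mol/L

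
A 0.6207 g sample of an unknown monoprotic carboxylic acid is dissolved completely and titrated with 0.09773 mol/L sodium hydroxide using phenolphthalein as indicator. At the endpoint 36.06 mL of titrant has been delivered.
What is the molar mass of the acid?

n(NaOH) = 0.03606 L × 0.09773 mol/L = 3.524 × 10^-3 mol
n(HA) = 3.524 × 10^-3 mol (1:1 ratio)
M = m / n = 0.6207 g / 3.524 × 10^-3 mol = 176.1 g/mol

176.1 g/mol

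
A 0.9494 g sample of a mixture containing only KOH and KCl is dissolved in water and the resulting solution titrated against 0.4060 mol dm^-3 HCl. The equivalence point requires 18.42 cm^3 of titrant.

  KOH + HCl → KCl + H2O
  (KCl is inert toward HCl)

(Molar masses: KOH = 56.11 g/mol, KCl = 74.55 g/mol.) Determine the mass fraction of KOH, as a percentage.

44.20 %

n(HCl) = 0.01842 × 0.4060 = 7.479 × 10^-3 mol
Let x = n(KOH), y = n(KCl).
Titrant: 1x = 7.479 × 10^-3;  mass: 56.11x + 74.55y = 0.9494
Solving, x = 7.479 × 10^-3 mol, y = 7.106 × 10^-3 mol
mass of KOH = 7.479 × 10^-3 × 56.11 = 0.4196 g
% KOH = 0.4196 / 0.9494 × 100 = 44.20 %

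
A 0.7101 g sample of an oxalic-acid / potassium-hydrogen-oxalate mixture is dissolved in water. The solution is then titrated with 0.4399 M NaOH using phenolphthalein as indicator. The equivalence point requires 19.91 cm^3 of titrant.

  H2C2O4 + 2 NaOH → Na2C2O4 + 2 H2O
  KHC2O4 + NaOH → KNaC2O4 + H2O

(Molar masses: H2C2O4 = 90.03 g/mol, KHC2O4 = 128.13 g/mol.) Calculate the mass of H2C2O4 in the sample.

0.2232 g

n(NaOH) = 0.01991 × 0.4399 = 8.758 × 10^-3 mol
Let x = n(H2C2O4), y = n(KHC2O4).
Titrant: 2x + 1y = 8.758 × 10^-3;  mass: 90.03x + 128.13y = 0.7101
Solving, x = 2.479 × 10^-3 mol, y = 3.800 × 10^-3 mol
mass of H2C2O4 = 2.479 × 10^-3 × 90.03 = 0.2232 g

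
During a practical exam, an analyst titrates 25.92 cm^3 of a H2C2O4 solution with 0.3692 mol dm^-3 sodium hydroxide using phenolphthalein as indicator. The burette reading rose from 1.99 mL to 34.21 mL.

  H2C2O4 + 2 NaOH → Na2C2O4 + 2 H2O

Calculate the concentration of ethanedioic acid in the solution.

n(NaOH) = 0.03222 L × 0.3692 mol/L = 0.01190 mol
From the 1:2 mole ratio, n(H2C2O4) = 1/2 × 0.01190 = 5.948 × 10^-3 mol
[H2C2O4] = 5.948 × 10^-3 mol / 0.02592 L = 0.2295 mol/L

0.2295 mol/L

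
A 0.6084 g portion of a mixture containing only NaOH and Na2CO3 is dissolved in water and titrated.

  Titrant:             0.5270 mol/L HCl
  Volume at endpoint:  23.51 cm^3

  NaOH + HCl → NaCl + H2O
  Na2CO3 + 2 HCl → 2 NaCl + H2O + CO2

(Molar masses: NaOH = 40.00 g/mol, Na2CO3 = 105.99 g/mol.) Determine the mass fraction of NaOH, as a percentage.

n(HCl) = 0.02351 × 0.5270 = 0.01239 mol
Let x = n(NaOH), y = n(Na2CO3).
Titrant: 1x + 2y = 0.01239;  mass: 40.00x + 105.99y = 0.6084
Solving, x = 3.709 × 10^-3 mol, y = 4.340 × 10^-3 mol
mass of NaOH = 3.709 × 10^-3 × 40.00 = 0.1484 g
% NaOH = 0.1484 / 0.6084 × 100 = 24.38 %

24.38 %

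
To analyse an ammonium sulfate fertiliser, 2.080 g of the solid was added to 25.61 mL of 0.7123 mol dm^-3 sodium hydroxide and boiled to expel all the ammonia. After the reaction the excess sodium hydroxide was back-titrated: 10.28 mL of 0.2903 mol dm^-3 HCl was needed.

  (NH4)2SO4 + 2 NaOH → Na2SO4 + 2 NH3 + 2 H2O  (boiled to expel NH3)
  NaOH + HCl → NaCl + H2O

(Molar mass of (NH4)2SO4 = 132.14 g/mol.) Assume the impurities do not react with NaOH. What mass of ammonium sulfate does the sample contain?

n(NaOH) added = 0.02561 × 0.7123 = 0.01824 mol
n(HCl) used in back-titration = 0.01028 × 0.2903 = 2.984 × 10^-3 mol
n(NaOH) left over = 2.984 × 10^-3 mol (1:1 ratio)
n(NaOH) consumed by analyte = 0.01824 − 2.984 × 10^-3 = 0.01526 mol
From the 1:2 ratio, n((NH4)2SO4) = 1/2 × 0.01526 = 7.629 × 10^-3 mol
mass of (NH4)2SO4 = 7.629 × 10^-3 × 132.14 = 1.008 g

1.008 g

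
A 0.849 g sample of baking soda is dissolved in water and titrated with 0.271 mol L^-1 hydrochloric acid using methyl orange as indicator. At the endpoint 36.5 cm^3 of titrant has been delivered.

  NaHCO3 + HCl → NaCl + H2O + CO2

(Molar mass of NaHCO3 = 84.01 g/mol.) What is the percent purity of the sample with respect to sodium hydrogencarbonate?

97.9 %

n(HCl) = 0.0365 L × 0.271 mol/L = 9.89 × 10^-3 mol
n(NaHCO3) = 9.89 × 10^-3 mol (1:1 ratio)
mass of NaHCO3 = 9.89 × 10^-3 × 84.01 g/mol = 0.831 g
% NaHCO3 = 0.831 / 0.849 × 100 = 97.9 %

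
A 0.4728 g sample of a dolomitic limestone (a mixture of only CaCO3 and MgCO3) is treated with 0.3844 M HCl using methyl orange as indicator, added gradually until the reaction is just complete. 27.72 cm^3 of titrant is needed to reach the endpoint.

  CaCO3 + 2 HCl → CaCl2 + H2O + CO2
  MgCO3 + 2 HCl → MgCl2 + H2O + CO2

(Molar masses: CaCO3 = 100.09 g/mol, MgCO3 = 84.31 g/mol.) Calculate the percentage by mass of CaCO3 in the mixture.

n(HCl) = 0.02772 × 0.3844 = 0.01066 mol
Let x = n(CaCO3), y = n(MgCO3).
Titrant: 2x + 2y = 0.01066;  mass: 100.09x + 84.31y = 0.4728
Solving, x = 1.496 × 10^-3 mol, y = 3.831 × 10^-3 mol
mass of CaCO3 = 1.496 × 10^-3 × 100.09 = 0.1498 g
% CaCO3 = 0.1498 / 0.4728 × 100 = 31.68 %

31.68 %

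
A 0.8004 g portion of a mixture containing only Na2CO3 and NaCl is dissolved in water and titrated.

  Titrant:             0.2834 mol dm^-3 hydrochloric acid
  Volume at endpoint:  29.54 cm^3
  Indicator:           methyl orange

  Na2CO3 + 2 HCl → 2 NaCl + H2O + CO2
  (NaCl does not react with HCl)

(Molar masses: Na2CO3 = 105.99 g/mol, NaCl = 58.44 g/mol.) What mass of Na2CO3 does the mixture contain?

0.4437 g

n(HCl) = 0.02954 × 0.2834 = 8.372 × 10^-3 mol
Let x = n(Na2CO3), y = n(NaCl).
Titrant: 2x = 8.372 × 10^-3;  mass: 105.99x + 58.44y = 0.8004
Solving, x = 4.186 × 10^-3 mol, y = 6.104 × 10^-3 mol
mass of Na2CO3 = 4.186 × 10^-3 × 105.99 = 0.4437 g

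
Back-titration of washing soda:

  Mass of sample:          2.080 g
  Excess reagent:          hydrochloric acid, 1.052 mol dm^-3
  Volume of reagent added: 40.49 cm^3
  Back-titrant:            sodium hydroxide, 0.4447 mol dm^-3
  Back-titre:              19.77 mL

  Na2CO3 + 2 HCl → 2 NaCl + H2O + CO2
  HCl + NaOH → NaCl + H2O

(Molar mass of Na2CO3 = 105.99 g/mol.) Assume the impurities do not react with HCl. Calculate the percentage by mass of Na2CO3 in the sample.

n(HCl) added = 0.04049 × 1.052 = 0.04260 mol
n(NaOH) used in back-titration = 0.01977 × 0.4447 = 8.792 × 10^-3 mol
n(HCl) left over = 8.792 × 10^-3 mol (1:1 ratio)
n(HCl) consumed by analyte = 0.04260 − 8.792 × 10^-3 = 0.03380 mol
From the 1:2 ratio, n(Na2CO3) = 1/2 × 0.03380 = 0.01690 mol
mass of Na2CO3 = 0.01690 × 105.99 = 1.791 g
% Na2CO3 = 1.791 / 2.080 × 100 = 86.13 %

86.13 %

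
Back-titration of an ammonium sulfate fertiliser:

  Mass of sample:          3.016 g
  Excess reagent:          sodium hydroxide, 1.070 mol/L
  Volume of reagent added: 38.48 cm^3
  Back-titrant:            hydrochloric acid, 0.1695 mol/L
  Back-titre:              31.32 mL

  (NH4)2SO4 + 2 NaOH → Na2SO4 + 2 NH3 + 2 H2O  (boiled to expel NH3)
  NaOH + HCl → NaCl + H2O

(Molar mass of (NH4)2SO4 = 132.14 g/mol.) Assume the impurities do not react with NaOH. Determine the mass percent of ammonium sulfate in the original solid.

78.57 %

n(NaOH) added = 0.03848 × 1.070 = 0.04117 mol
n(HCl) used in back-titration = 0.03132 × 0.1695 = 5.309 × 10^-3 mol
n(NaOH) left over = 5.309 × 10^-3 mol (1:1 ratio)
n(NaOH) consumed by analyte = 0.04117 − 5.309 × 10^-3 = 0.03586 mol
From the 1:2 ratio, n((NH4)2SO4) = 1/2 × 0.03586 = 0.01793 mol
mass of (NH4)2SO4 = 0.01793 × 132.14 = 2.370 g
% (NH4)2SO4 = 2.370 / 3.016 × 100 = 78.57 %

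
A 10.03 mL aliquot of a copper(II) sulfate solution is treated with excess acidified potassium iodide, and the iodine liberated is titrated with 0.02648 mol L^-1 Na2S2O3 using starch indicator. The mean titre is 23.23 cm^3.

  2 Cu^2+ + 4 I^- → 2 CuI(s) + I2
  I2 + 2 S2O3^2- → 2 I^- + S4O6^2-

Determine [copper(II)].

n(S2O3^2-) = 0.02323 × 0.02648 = 6.151 × 10^-4 mol
n(I2) = n(S2O3^2-)/2 = 3.076 × 10^-4 mol
From the 2:1 ratio, n(Cu2+) in the aliquot = 2/1 × 3.076 × 10^-4 = 6.151 × 10^-4 mol
[Cu2+] = 6.151 × 10^-4 / 0.01003 = 0.06133 mol/L

0.06133 mol/L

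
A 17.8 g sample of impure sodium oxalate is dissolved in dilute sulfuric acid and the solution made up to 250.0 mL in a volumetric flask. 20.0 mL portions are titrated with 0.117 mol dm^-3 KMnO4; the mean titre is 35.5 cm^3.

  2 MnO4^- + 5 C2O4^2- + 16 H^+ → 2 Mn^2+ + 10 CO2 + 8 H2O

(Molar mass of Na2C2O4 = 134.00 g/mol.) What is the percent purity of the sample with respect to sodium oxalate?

97.7 %

n(KMnO4) per titration = 0.0355 × 0.117 = 4.15 × 10^-3 mol
From the 5:2 ratio, n(Na2C2O4) in each aliquot = 5/2 × 4.15 × 10^-3 = 0.0104 mol
n(Na2C2O4) in the whole flask = 0.0104 × 250.0/20.0 = 0.130 mol
mass of Na2C2O4 = 0.130 × 134.00 = 17.4 g
% Na2C2O4 = 17.4 / 17.8 × 100 = 97.7 %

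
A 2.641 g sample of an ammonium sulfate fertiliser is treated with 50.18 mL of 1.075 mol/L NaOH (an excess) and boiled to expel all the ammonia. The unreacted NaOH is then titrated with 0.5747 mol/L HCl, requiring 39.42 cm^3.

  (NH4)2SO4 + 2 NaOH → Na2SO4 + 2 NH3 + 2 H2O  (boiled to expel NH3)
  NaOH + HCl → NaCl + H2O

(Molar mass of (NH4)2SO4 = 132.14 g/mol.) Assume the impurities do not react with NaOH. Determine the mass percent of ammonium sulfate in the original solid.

78.28 %

n(NaOH) added = 0.05018 × 1.075 = 0.05394 mol
n(HCl) used in back-titration = 0.03942 × 0.5747 = 0.02265 mol
n(NaOH) left over = 0.02265 mol (1:1 ratio)
n(NaOH) consumed by analyte = 0.05394 − 0.02265 = 0.03129 mol
From the 1:2 ratio, n((NH4)2SO4) = 1/2 × 0.03129 = 0.01564 mol
mass of (NH4)2SO4 = 0.01564 × 132.14 = 2.067 g
% (NH4)2SO4 = 2.067 / 2.641 × 100 = 78.28 %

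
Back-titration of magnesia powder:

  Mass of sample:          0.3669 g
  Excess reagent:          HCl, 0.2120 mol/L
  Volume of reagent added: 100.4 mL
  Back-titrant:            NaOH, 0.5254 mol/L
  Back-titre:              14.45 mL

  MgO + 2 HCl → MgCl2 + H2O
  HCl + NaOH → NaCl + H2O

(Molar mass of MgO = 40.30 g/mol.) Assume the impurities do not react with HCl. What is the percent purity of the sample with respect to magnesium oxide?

n(HCl) added = 0.1004 × 0.2120 = 0.02128 mol
n(NaOH) used in back-titration = 0.01445 × 0.5254 = 7.592 × 10^-3 mol
n(HCl) left over = 7.592 × 10^-3 mol (1:1 ratio)
n(HCl) consumed by analyte = 0.02128 − 7.592 × 10^-3 = 0.01369 mol
From the 1:2 ratio, n(MgO) = 1/2 × 0.01369 = 6.846 × 10^-3 mol
mass of MgO = 6.846 × 10^-3 × 40.30 = 0.2759 g
% MgO = 0.2759 / 0.3669 × 100 = 75.20 %

75.20 %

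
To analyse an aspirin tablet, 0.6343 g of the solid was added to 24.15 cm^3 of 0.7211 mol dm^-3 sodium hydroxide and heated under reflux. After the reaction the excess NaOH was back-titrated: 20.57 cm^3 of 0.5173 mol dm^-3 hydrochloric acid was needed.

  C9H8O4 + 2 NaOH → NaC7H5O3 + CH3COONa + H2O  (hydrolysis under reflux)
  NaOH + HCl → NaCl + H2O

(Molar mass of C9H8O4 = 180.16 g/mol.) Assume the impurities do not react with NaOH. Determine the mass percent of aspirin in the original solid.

96.20 %

n(NaOH) added = 0.02415 × 0.7211 = 0.01741 mol
n(HCl) used in back-titration = 0.02057 × 0.5173 = 0.01064 mol
n(NaOH) left over = 0.01064 mol (1:1 ratio)
n(NaOH) consumed by analyte = 0.01741 − 0.01064 = 6.774 × 10^-3 mol
From the 1:2 ratio, n(C9H8O4) = 1/2 × 6.774 × 10^-3 = 3.387 × 10^-3 mol
mass of C9H8O4 = 3.387 × 10^-3 × 180.16 = 0.6102 g
% C9H8O4 = 0.6102 / 0.6343 × 100 = 96.20 %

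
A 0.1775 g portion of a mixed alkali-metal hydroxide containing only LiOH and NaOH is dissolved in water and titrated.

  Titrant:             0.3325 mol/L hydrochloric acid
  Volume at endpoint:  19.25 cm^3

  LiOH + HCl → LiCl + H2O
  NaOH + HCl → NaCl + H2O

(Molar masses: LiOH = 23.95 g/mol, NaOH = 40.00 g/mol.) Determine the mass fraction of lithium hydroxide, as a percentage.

66.01 %

n(HCl) = 0.01925 × 0.3325 = 6.401 × 10^-3 mol
Let x = n(LiOH), y = n(NaOH).
Titrant: 1x + 1y = 6.401 × 10^-3;  mass: 23.95x + 40.00y = 0.1775
Solving, x = 4.893 × 10^-3 mol, y = 1.508 × 10^-3 mol
mass of LiOH = 4.893 × 10^-3 × 23.95 = 0.1172 g
% LiOH = 0.1172 / 0.1775 × 100 = 66.01 %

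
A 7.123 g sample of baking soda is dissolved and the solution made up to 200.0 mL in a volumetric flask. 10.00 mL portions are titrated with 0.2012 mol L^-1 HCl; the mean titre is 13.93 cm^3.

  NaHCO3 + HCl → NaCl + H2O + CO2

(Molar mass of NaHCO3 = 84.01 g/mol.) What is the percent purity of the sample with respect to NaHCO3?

n(HCl) per titration = 0.01393 × 0.2012 = 2.803 × 10^-3 mol
n(NaHCO3) in each aliquot = 2.803 × 10^-3 mol (1:1 ratio)
n(NaHCO3) in the whole flask = 2.803 × 10^-3 × 200.0/10.00 = 0.05605 mol
mass of NaHCO3 = 0.05605 × 84.01 = 4.709 g
% NaHCO3 = 4.709 / 7.123 × 100 = 66.11 %

66.11 %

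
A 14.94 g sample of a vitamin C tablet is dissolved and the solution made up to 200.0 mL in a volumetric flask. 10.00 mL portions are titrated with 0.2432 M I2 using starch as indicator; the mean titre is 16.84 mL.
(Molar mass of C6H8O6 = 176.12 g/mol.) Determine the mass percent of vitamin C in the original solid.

96.56 %

C6H8O6 + I2 → C6H6O6 + 2 HI
n(I2) per titration = 0.01684 × 0.2432 = 4.095 × 10^-3 mol
n(C6H8O6) in each aliquot = 4.095 × 10^-3 mol (1:1 ratio)
n(C6H8O6) in the whole flask = 4.095 × 10^-3 × 200.0/10.00 = 0.08191 mol
mass of C6H8O6 = 0.08191 × 176.12 = 14.43 g
% C6H8O6 = 14.43 / 14.94 × 100 = 96.56 %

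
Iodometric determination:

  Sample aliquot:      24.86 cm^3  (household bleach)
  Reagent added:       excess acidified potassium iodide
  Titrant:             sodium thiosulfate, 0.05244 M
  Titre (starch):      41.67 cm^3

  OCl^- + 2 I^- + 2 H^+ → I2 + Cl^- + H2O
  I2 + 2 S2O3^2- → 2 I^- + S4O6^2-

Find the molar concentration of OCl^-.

n(S2O3^2-) = 0.04167 × 0.05244 = 2.185 × 10^-3 mol
n(I2) = n(S2O3^2-)/2 = 1.093 × 10^-3 mol
n(OCl^-) in the aliquot = 1.093 × 10^-3 mol (1:1 ratio)
[OCl^-] = 1.093 × 10^-3 / 0.02486 = 0.04395 mol/L

0.04395 M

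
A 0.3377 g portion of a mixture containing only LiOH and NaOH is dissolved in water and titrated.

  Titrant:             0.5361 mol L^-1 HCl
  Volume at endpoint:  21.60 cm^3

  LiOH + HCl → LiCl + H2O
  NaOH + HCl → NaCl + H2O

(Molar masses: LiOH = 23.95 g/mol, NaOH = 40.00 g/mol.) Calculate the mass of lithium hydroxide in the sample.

0.1873 g

n(HCl) = 0.02160 × 0.5361 = 0.01158 mol
Let x = n(LiOH), y = n(NaOH).
Titrant: 1x + 1y = 0.01158;  mass: 23.95x + 40.00y = 0.3377
Solving, x = 7.819 × 10^-3 mol, y = 3.761 × 10^-3 mol
mass of LiOH = 7.819 × 10^-3 × 23.95 = 0.1873 g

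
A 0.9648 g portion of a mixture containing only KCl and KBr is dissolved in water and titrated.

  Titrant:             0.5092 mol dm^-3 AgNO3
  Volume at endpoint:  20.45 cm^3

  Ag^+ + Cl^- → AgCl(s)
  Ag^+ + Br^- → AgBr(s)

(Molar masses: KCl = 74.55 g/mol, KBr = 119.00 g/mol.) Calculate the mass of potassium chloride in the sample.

n(AgNO3) = 0.02045 × 0.5092 = 0.01041 mol
Let x = n(KCl), y = n(KBr).
Titrant: 1x + 1y = 0.01041;  mass: 74.55x + 119.00y = 0.9648
Solving, x = 6.172 × 10^-3 mol, y = 4.241 × 10^-3 mol
mass of KCl = 6.172 × 10^-3 × 74.55 = 0.4602 g

0.4602 g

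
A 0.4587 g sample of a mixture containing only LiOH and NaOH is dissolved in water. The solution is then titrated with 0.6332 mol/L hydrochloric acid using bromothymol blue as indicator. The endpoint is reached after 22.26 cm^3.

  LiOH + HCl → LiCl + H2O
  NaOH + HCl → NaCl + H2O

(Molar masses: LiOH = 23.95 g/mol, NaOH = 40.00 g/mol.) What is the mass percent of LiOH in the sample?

34.19 %

n(HCl) = 0.02226 × 0.6332 = 0.01410 mol
Let x = n(LiOH), y = n(NaOH).
Titrant: 1x + 1y = 0.01410;  mass: 23.95x + 40.00y = 0.4587
Solving, x = 6.548 × 10^-3 mol, y = 7.547 × 10^-3 mol
mass of LiOH = 6.548 × 10^-3 × 23.95 = 0.1568 g
% LiOH = 0.1568 / 0.4587 × 100 = 34.19 %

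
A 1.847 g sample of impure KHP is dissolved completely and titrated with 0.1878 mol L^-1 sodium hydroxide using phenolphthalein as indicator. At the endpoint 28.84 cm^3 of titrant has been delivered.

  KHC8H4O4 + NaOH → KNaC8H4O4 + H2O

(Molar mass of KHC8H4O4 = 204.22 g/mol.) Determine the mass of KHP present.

n(NaOH) = 0.02884 L × 0.1878 mol/L = 5.416 × 10^-3 mol
n(KHC8H4O4) = 5.416 × 10^-3 mol (1:1 ratio)
mass of KHC8H4O4 = 5.416 × 10^-3 × 204.22 g/mol = 1.106 g

1.106 g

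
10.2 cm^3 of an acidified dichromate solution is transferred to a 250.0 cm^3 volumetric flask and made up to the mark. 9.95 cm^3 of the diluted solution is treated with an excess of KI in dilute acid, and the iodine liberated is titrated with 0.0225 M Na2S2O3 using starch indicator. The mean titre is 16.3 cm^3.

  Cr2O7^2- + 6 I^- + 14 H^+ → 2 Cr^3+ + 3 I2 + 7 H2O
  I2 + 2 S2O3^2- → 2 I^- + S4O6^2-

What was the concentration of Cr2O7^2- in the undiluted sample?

0.151 M

n(S2O3^2-) = 0.0163 × 0.0225 = 3.67 × 10^-4 mol
n(I2) = n(S2O3^2-)/2 = 1.83 × 10^-4 mol
From the 1:3 ratio, n(Cr2O7^2-) in the aliquot = 1/3 × 1.83 × 10^-4 = 6.11 × 10^-5 mol
[Cr2O7^2-]_dilute = 6.11 × 10^-5 / 0.00995 = 0.00614 mol/L
[Cr2O7^2-]_original = 0.00614 × 250.0/10.2 = 0.151 mol/L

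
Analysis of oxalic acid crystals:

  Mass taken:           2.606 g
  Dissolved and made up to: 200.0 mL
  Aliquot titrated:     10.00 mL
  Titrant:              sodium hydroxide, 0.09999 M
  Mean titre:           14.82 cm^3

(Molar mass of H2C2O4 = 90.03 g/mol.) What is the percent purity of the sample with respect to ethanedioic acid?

51.19 %

H2C2O4 + 2 NaOH → Na2C2O4 + 2 H2O
n(NaOH) per titration = 0.01482 × 0.09999 = 1.482 × 10^-3 mol
From the 1:2 ratio, n(H2C2O4) in each aliquot = 1/2 × 1.482 × 10^-3 = 7.409 × 10^-4 mol
n(H2C2O4) in the whole flask = 7.409 × 10^-4 × 200.0/10.00 = 0.01482 mol
mass of H2C2O4 = 0.01482 × 90.03 = 1.334 g
% H2C2O4 = 1.334 / 2.606 × 100 = 51.19 %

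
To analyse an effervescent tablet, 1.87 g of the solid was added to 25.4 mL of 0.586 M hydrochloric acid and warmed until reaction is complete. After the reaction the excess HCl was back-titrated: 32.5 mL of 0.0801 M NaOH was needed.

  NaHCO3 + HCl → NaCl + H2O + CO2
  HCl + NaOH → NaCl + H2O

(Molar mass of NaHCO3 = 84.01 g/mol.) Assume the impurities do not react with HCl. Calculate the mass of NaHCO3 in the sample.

n(HCl) added = 0.0254 × 0.586 = 0.0149 mol
n(NaOH) used in back-titration = 0.0325 × 0.0801 = 2.60 × 10^-3 mol
n(HCl) left over = 2.60 × 10^-3 mol (1:1 ratio)
n(HCl) consumed by analyte = 0.0149 − 2.60 × 10^-3 = 0.0123 mol
n(NaHCO3) = 0.0123 mol (1:1 ratio)
mass of NaHCO3 = 0.0123 × 84.01 = 1.03 g

1.03 g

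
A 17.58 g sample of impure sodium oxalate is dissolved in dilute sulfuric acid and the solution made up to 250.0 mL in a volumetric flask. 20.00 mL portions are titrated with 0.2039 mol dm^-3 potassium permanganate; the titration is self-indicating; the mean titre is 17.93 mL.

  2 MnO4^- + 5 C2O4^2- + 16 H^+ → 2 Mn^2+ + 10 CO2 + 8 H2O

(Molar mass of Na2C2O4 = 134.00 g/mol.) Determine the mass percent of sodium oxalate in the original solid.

n(KMnO4) per titration = 0.01793 × 0.2039 = 3.656 × 10^-3 mol
From the 5:2 ratio, n(Na2C2O4) in each aliquot = 5/2 × 3.656 × 10^-3 = 9.140 × 10^-3 mol
n(Na2C2O4) in the whole flask = 9.140 × 10^-3 × 250.0/20.00 = 0.1142 mol
mass of Na2C2O4 = 0.1142 × 134.00 = 15.31 g
% Na2C2O4 = 15.31 / 17.58 × 100 = 87.08 %

87.08 %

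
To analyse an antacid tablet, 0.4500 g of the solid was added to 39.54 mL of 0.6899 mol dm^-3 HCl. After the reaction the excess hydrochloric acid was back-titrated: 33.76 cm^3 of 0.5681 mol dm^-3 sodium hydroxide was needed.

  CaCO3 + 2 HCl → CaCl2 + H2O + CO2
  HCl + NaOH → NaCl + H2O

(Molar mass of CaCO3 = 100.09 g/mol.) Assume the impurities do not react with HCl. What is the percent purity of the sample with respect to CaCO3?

90.08 %

n(HCl) added = 0.03954 × 0.6899 = 0.02728 mol
n(NaOH) used in back-titration = 0.03376 × 0.5681 = 0.01918 mol
n(HCl) left over = 0.01918 mol (1:1 ratio)
n(HCl) consumed by analyte = 0.02728 − 0.01918 = 8.100 × 10^-3 mol
From the 1:2 ratio, n(CaCO3) = 1/2 × 8.100 × 10^-3 = 4.050 × 10^-3 mol
mass of CaCO3 = 4.050 × 10^-3 × 100.09 = 0.4053 g
% CaCO3 = 0.4053 / 0.4500 × 100 = 90.08 %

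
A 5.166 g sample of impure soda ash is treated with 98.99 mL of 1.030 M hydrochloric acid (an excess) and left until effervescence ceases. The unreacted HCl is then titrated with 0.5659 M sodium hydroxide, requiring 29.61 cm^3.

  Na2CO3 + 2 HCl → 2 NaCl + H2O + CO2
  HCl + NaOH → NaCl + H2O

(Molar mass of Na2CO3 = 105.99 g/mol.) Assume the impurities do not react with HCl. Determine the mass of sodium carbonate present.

4.515 g

n(HCl) added = 0.09899 × 1.030 = 0.1020 mol
n(NaOH) used in back-titration = 0.02961 × 0.5659 = 0.01676 mol
n(HCl) left over = 0.01676 mol (1:1 ratio)
n(HCl) consumed by analyte = 0.1020 − 0.01676 = 0.08520 mol
From the 1:2 ratio, n(Na2CO3) = 1/2 × 0.08520 = 0.04260 mol
mass of Na2CO3 = 0.04260 × 105.99 = 4.515 g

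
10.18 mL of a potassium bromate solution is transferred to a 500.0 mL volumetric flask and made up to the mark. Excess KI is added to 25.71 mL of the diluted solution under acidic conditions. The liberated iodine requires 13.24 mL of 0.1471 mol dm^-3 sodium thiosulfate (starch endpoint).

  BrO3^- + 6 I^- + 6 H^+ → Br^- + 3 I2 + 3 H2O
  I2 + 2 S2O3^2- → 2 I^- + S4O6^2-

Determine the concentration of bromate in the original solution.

n(S2O3^2-) = 0.01324 × 0.1471 = 1.948 × 10^-3 mol
n(I2) = n(S2O3^2-)/2 = 9.738 × 10^-4 mol
From the 1:3 ratio, n(BrO3^-) in the aliquot = 1/3 × 9.738 × 10^-4 = 3.246 × 10^-4 mol
[BrO3^-]_dilute = 3.246 × 10^-4 / 0.02571 = 0.01263 mol/L
[BrO3^-]_original = 0.01263 × 500.0/10.18 = 0.6201 mol/L

0.6201 mol/L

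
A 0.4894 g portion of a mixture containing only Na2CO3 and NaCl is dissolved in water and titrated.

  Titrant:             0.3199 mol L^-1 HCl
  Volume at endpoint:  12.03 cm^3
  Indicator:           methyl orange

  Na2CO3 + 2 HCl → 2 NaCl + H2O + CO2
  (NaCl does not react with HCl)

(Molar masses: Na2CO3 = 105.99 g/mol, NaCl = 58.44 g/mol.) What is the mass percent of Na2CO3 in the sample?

n(HCl) = 0.01203 × 0.3199 = 3.848 × 10^-3 mol
Let x = n(Na2CO3), y = n(NaCl).
Titrant: 2x = 3.848 × 10^-3;  mass: 105.99x + 58.44y = 0.4894
Solving, x = 1.924 × 10^-3 mol, y = 4.885 × 10^-3 mol
mass of Na2CO3 = 1.924 × 10^-3 × 105.99 = 0.2039 g
% Na2CO3 = 0.2039 / 0.4894 × 100 = 41.67 %

41.67 %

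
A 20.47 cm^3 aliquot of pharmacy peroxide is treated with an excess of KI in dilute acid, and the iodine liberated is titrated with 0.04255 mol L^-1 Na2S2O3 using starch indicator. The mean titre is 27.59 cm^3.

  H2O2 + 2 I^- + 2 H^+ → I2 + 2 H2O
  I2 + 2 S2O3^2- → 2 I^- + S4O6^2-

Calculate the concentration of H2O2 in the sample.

0.02868 mol/L

n(S2O3^2-) = 0.02759 × 0.04255 = 1.174 × 10^-3 mol
n(I2) = n(S2O3^2-)/2 = 5.870 × 10^-4 mol
n(H2O2) in the aliquot = 5.870 × 10^-4 mol (1:1 ratio)
[H2O2] = 5.870 × 10^-4 / 0.02047 = 0.02868 mol/L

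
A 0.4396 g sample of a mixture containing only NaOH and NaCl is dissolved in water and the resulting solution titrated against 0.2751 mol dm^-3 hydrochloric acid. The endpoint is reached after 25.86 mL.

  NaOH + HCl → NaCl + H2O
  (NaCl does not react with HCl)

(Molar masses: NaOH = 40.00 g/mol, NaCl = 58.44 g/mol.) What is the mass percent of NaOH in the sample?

n(HCl) = 0.02586 × 0.2751 = 7.114 × 10^-3 mol
Let x = n(NaOH), y = n(NaCl).
Titrant: 1x = 7.114 × 10^-3;  mass: 40.00x + 58.44y = 0.4396
Solving, x = 7.114 × 10^-3 mol, y = 2.653 × 10^-3 mol
mass of NaOH = 7.114 × 10^-3 × 40.00 = 0.2846 g
% NaOH = 0.2846 / 0.4396 × 100 = 64.73 %

64.73 %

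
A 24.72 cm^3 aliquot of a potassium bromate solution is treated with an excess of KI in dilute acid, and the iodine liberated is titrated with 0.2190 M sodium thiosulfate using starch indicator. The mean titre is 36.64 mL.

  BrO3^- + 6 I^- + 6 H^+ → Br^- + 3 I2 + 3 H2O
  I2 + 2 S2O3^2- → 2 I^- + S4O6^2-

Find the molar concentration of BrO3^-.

0.05410 M

n(S2O3^2-) = 0.03664 × 0.2190 = 8.024 × 10^-3 mol
n(I2) = n(S2O3^2-)/2 = 4.012 × 10^-3 mol
From the 1:3 ratio, n(BrO3^-) in the aliquot = 1/3 × 4.012 × 10^-3 = 1.337 × 10^-3 mol
[BrO3^-] = 1.337 × 10^-3 / 0.02472 = 0.05410 mol/L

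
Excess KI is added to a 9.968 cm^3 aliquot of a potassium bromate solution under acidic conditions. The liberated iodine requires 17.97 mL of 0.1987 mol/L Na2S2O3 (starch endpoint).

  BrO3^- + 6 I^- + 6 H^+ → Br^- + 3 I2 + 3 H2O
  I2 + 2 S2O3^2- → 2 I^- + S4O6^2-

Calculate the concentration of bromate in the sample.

0.05970 mol/L

n(S2O3^2-) = 0.01797 × 0.1987 = 3.571 × 10^-3 mol
n(I2) = n(S2O3^2-)/2 = 1.785 × 10^-3 mol
From the 1:3 ratio, n(BrO3^-) in the aliquot = 1/3 × 1.785 × 10^-3 = 5.951 × 10^-4 mol
[BrO3^-] = 5.951 × 10^-4 / 0.009968 = 0.05970 mol/L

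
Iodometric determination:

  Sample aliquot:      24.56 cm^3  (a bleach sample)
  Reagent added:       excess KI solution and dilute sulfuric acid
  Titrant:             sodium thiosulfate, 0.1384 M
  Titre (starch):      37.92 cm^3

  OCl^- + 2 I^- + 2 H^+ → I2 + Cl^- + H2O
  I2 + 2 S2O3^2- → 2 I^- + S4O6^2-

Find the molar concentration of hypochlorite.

0.1068 M

n(S2O3^2-) = 0.03792 × 0.1384 = 5.248 × 10^-3 mol
n(I2) = n(S2O3^2-)/2 = 2.624 × 10^-3 mol
n(OCl^-) in the aliquot = 2.624 × 10^-3 mol (1:1 ratio)
[OCl^-] = 2.624 × 10^-3 / 0.02456 = 0.1068 mol/L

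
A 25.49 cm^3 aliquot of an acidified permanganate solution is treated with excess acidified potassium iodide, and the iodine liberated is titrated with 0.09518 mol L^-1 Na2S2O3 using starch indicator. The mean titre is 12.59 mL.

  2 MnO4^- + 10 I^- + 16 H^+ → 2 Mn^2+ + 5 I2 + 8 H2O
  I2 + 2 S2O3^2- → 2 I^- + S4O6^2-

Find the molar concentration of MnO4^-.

0.009402 mol/L

n(S2O3^2-) = 0.01259 × 0.09518 = 1.198 × 10^-3 mol
n(I2) = n(S2O3^2-)/2 = 5.992 × 10^-4 mol
From the 2:5 ratio, n(MnO4^-) in the aliquot = 2/5 × 5.992 × 10^-4 = 2.397 × 10^-4 mol
[MnO4^-] = 2.397 × 10^-4 / 0.02549 = 0.009402 mol/L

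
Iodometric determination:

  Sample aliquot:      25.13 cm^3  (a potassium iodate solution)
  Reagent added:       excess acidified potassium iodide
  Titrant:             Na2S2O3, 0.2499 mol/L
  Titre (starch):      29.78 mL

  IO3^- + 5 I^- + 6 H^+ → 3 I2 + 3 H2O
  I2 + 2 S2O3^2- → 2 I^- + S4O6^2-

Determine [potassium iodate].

n(S2O3^2-) = 0.02978 × 0.2499 = 7.442 × 10^-3 mol
n(I2) = n(S2O3^2-)/2 = 3.721 × 10^-3 mol
From the 1:3 ratio, n(IO3^-) in the aliquot = 1/3 × 3.721 × 10^-3 = 1.240 × 10^-3 mol
[IO3^-] = 1.240 × 10^-3 / 0.02513 = 0.04936 mol/L

0.04936 mol/L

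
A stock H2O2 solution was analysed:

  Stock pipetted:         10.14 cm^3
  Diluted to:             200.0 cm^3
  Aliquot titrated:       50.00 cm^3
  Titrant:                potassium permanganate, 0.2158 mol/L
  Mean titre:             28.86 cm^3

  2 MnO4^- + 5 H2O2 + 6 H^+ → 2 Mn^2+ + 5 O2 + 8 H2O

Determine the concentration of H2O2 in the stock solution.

6.142 mol/L

n(KMnO4) = 0.02886 × 0.2158 = 6.228 × 10^-3 mol
From the 5:2 ratio, n(H2O2) in the aliquot = 5/2 × 6.228 × 10^-3 = 0.01557 mol
[H2O2]_dilute = 0.01557 / 0.05000 = 0.3114 mol/L
Dilution factor = 200.0 / 10.14 = 19.72
[H2O2]_stock = 0.3114 × 19.72 = 6.142 mol/L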